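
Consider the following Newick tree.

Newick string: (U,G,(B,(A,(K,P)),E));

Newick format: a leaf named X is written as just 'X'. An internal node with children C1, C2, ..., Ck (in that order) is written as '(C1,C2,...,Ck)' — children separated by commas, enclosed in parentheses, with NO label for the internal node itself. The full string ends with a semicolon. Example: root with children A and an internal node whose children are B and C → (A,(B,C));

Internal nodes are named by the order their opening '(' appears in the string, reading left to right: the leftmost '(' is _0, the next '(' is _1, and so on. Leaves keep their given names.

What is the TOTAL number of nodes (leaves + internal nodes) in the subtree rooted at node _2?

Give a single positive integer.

Answer: 5

Derivation:
Newick: (U,G,(B,(A,(K,P)),E));
Locate _2: it is the '(' at position 8 (the 3rd '(' reading left to right).
Query: subtree rooted at _2
_2: subtree_size = 1 + 4
  A: subtree_size = 1 + 0
  _3: subtree_size = 1 + 2
    K: subtree_size = 1 + 0
    P: subtree_size = 1 + 0
Total subtree size of _2: 5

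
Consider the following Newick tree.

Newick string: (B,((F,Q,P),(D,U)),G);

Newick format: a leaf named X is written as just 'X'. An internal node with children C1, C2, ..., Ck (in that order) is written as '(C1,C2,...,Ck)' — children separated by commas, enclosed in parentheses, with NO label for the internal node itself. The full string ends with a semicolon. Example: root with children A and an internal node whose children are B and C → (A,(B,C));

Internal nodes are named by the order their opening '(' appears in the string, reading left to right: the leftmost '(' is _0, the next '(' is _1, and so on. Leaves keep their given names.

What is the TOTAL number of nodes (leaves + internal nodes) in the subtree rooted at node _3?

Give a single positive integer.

Newick: (B,((F,Q,P),(D,U)),G);
Locate _3: it is the '(' at position 12 (the 4th '(' reading left to right).
Query: subtree rooted at _3
_3: subtree_size = 1 + 2
  D: subtree_size = 1 + 0
  U: subtree_size = 1 + 0
Total subtree size of _3: 3

Answer: 3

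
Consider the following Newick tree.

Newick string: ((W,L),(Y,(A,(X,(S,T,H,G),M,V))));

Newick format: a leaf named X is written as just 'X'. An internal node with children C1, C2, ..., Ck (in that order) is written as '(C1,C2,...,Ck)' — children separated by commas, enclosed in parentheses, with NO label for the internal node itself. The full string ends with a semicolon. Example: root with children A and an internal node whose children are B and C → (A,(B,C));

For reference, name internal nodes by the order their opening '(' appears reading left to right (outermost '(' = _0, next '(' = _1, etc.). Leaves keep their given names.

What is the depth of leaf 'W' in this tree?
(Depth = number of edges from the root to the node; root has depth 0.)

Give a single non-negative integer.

Newick: ((W,L),(Y,(A,(X,(S,T,H,G),M,V))));
Naming internals by '(' encounter order: outermost '(' = _0, next = _1, ...
Query node: W
Path from root: _0 -> _1 -> W
Depth of W: 2 (number of edges from root)

Answer: 2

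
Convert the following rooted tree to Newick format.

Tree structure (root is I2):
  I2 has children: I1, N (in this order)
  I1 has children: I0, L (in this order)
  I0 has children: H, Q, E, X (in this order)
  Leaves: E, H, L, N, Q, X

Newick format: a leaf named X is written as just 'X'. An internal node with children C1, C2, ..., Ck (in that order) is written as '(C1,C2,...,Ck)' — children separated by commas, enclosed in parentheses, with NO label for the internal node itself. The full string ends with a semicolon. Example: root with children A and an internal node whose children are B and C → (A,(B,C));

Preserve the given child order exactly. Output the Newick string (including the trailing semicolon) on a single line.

Answer: (((H,Q,E,X),L),N);

Derivation:
internal I2 with children ['I1', 'N']
  internal I1 with children ['I0', 'L']
    internal I0 with children ['H', 'Q', 'E', 'X']
      leaf 'H' → 'H'
      leaf 'Q' → 'Q'
      leaf 'E' → 'E'
      leaf 'X' → 'X'
    → '(H,Q,E,X)'
    leaf 'L' → 'L'
  → '((H,Q,E,X),L)'
  leaf 'N' → 'N'
→ '(((H,Q,E,X),L),N)'
Final: (((H,Q,E,X),L),N);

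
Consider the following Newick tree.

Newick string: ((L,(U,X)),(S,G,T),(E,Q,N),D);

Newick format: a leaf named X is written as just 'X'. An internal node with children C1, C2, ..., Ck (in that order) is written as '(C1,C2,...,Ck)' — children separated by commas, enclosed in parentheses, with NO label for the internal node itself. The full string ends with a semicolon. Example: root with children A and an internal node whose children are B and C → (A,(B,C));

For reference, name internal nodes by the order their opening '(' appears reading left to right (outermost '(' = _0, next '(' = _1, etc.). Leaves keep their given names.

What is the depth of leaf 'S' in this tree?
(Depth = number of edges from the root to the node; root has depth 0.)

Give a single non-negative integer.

Answer: 2

Derivation:
Newick: ((L,(U,X)),(S,G,T),(E,Q,N),D);
Naming internals by '(' encounter order: outermost '(' = _0, next = _1, ...
Query node: S
Path from root: _0 -> _3 -> S
Depth of S: 2 (number of edges from root)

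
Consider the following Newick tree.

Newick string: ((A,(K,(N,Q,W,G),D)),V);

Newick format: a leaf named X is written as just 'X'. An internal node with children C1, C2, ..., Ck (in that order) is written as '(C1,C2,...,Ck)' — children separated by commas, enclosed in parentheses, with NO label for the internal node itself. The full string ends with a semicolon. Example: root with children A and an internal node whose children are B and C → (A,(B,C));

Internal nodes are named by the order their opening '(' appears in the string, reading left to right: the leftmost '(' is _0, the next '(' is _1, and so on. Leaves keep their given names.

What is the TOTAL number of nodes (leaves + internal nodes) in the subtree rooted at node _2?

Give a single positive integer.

Answer: 8

Derivation:
Newick: ((A,(K,(N,Q,W,G),D)),V);
Locate _2: it is the '(' at position 4 (the 3rd '(' reading left to right).
Query: subtree rooted at _2
_2: subtree_size = 1 + 7
  K: subtree_size = 1 + 0
  _3: subtree_size = 1 + 4
    N: subtree_size = 1 + 0
    Q: subtree_size = 1 + 0
    W: subtree_size = 1 + 0
    G: subtree_size = 1 + 0
  D: subtree_size = 1 + 0
Total subtree size of _2: 8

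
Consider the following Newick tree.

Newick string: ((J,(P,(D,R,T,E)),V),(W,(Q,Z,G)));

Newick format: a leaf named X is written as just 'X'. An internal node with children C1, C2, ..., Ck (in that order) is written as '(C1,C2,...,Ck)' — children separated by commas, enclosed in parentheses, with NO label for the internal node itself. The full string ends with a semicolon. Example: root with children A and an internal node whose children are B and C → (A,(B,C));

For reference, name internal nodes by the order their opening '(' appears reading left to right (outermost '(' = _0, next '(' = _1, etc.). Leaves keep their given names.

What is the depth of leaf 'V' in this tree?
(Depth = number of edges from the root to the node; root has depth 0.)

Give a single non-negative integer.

Newick: ((J,(P,(D,R,T,E)),V),(W,(Q,Z,G)));
Naming internals by '(' encounter order: outermost '(' = _0, next = _1, ...
Query node: V
Path from root: _0 -> _1 -> V
Depth of V: 2 (number of edges from root)

Answer: 2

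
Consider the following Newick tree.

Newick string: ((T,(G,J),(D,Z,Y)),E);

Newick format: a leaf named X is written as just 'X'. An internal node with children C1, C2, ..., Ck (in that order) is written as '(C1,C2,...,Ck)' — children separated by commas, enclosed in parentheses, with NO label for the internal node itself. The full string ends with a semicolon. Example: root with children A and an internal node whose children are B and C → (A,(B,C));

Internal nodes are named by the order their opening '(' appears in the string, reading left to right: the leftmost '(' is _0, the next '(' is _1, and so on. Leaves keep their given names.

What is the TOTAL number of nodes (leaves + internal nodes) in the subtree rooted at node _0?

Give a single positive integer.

Newick: ((T,(G,J),(D,Z,Y)),E);
Locate _0: it is the '(' at position 0 (the 1st '(' reading left to right).
Query: subtree rooted at _0
_0: subtree_size = 1 + 10
  _1: subtree_size = 1 + 8
    T: subtree_size = 1 + 0
    _2: subtree_size = 1 + 2
      G: subtree_size = 1 + 0
      J: subtree_size = 1 + 0
    _3: subtree_size = 1 + 3
      D: subtree_size = 1 + 0
      Z: subtree_size = 1 + 0
      Y: subtree_size = 1 + 0
  E: subtree_size = 1 + 0
Total subtree size of _0: 11

Answer: 11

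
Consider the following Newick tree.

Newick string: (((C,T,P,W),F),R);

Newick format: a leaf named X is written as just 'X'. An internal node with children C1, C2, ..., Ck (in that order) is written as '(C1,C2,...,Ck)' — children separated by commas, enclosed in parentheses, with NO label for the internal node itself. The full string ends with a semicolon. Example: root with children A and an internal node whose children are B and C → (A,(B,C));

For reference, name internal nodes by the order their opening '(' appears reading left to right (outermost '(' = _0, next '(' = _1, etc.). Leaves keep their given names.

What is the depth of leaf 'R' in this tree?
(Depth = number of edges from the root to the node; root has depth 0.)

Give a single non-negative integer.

Newick: (((C,T,P,W),F),R);
Naming internals by '(' encounter order: outermost '(' = _0, next = _1, ...
Query node: R
Path from root: _0 -> R
Depth of R: 1 (number of edges from root)

Answer: 1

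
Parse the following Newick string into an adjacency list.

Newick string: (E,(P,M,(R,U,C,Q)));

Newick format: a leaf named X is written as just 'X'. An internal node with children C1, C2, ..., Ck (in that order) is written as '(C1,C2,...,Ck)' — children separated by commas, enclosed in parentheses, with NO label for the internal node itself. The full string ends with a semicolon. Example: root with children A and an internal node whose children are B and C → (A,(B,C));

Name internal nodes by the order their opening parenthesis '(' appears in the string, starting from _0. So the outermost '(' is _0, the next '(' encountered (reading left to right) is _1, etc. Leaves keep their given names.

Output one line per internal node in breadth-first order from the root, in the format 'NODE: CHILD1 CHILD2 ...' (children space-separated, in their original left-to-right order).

Input: (E,(P,M,(R,U,C,Q)));
Scanning left-to-right, naming '(' by encounter order:
  pos 0: '(' -> open internal node _0 (depth 1)
  pos 3: '(' -> open internal node _1 (depth 2)
  pos 8: '(' -> open internal node _2 (depth 3)
  pos 16: ')' -> close internal node _2 (now at depth 2)
  pos 17: ')' -> close internal node _1 (now at depth 1)
  pos 18: ')' -> close internal node _0 (now at depth 0)
Total internal nodes: 3
BFS adjacency from root:
  _0: E _1
  _1: P M _2
  _2: R U C Q

Answer: _0: E _1
_1: P M _2
_2: R U C Q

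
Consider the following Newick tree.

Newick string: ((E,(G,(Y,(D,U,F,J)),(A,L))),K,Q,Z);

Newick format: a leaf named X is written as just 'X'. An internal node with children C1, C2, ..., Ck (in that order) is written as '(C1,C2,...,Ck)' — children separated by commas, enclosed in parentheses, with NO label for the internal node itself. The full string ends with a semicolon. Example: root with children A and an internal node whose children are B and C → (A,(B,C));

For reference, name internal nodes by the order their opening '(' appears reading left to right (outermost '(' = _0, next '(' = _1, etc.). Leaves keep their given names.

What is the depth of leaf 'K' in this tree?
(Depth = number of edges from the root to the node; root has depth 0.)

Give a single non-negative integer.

Answer: 1

Derivation:
Newick: ((E,(G,(Y,(D,U,F,J)),(A,L))),K,Q,Z);
Naming internals by '(' encounter order: outermost '(' = _0, next = _1, ...
Query node: K
Path from root: _0 -> K
Depth of K: 1 (number of edges from root)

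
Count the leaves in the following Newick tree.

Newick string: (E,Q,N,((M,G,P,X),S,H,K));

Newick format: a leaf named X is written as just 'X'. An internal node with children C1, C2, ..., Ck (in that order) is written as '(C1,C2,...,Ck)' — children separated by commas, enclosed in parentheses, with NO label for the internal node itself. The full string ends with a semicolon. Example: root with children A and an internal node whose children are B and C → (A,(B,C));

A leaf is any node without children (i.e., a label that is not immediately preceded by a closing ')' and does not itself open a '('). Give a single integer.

Newick: (E,Q,N,((M,G,P,X),S,H,K));
Scan left-to-right; a leaf is any maximal label run not followed by '(':
  pos 1: leaf 'E' → count = 1
  pos 3: leaf 'Q' → count = 2
  pos 5: leaf 'N' → count = 3
  pos 9: leaf 'M' → count = 4
  pos 11: leaf 'G' → count = 5
  pos 13: leaf 'P' → count = 6
  pos 15: leaf 'X' → count = 7
  pos 18: leaf 'S' → count = 8
  pos 20: leaf 'H' → count = 9
  pos 22: leaf 'K' → count = 10
Total leaves: 10

Answer: 10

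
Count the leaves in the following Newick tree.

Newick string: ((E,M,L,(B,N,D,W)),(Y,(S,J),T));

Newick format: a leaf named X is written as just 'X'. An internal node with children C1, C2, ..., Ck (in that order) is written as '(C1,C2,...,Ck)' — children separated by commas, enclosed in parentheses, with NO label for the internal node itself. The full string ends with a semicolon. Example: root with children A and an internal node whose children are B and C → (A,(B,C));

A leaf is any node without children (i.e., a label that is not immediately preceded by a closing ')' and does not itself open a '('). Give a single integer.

Newick: ((E,M,L,(B,N,D,W)),(Y,(S,J),T));
Scan left-to-right; a leaf is any maximal label run not followed by '(':
  pos 2: leaf 'E' → count = 1
  pos 4: leaf 'M' → count = 2
  pos 6: leaf 'L' → count = 3
  pos 9: leaf 'B' → count = 4
  pos 11: leaf 'N' → count = 5
  pos 13: leaf 'D' → count = 6
  pos 15: leaf 'W' → count = 7
  pos 20: leaf 'Y' → count = 8
  pos 23: leaf 'S' → count = 9
  pos 25: leaf 'J' → count = 10
  pos 28: leaf 'T' → count = 11
Total leaves: 11

Answer: 11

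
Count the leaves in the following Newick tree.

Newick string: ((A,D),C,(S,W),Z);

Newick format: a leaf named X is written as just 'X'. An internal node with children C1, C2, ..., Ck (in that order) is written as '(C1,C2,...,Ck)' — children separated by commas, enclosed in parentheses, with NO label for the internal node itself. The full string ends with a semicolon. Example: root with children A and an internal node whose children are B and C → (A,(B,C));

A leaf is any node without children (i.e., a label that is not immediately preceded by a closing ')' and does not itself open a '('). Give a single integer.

Newick: ((A,D),C,(S,W),Z);
Scan left-to-right; a leaf is any maximal label run not followed by '(':
  pos 2: leaf 'A' → count = 1
  pos 4: leaf 'D' → count = 2
  pos 7: leaf 'C' → count = 3
  pos 10: leaf 'S' → count = 4
  pos 12: leaf 'W' → count = 5
  pos 15: leaf 'Z' → count = 6
Total leaves: 6

Answer: 6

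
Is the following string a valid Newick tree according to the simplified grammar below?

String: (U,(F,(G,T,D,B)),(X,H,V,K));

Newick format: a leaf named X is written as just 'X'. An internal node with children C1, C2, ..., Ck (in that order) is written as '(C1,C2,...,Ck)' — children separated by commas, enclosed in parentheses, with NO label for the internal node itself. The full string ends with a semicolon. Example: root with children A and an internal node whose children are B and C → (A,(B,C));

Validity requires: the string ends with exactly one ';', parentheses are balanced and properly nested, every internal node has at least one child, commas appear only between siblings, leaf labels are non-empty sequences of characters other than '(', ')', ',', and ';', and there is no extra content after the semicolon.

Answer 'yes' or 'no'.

Input: (U,(F,(G,T,D,B)),(X,H,V,K));
Paren balance: 4 '(' vs 4 ')' OK
Ends with single ';': True
Full parse: OK
Valid: True

Answer: yes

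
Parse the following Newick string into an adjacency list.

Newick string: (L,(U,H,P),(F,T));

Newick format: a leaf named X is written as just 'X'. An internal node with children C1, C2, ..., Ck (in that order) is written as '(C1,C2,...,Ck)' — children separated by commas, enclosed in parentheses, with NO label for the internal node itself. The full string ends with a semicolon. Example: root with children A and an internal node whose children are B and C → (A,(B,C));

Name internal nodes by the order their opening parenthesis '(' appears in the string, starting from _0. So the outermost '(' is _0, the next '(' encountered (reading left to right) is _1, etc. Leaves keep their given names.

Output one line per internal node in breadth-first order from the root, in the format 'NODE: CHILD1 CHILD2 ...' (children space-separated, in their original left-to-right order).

Input: (L,(U,H,P),(F,T));
Scanning left-to-right, naming '(' by encounter order:
  pos 0: '(' -> open internal node _0 (depth 1)
  pos 3: '(' -> open internal node _1 (depth 2)
  pos 9: ')' -> close internal node _1 (now at depth 1)
  pos 11: '(' -> open internal node _2 (depth 2)
  pos 15: ')' -> close internal node _2 (now at depth 1)
  pos 16: ')' -> close internal node _0 (now at depth 0)
Total internal nodes: 3
BFS adjacency from root:
  _0: L _1 _2
  _1: U H P
  _2: F T

Answer: _0: L _1 _2
_1: U H P
_2: F T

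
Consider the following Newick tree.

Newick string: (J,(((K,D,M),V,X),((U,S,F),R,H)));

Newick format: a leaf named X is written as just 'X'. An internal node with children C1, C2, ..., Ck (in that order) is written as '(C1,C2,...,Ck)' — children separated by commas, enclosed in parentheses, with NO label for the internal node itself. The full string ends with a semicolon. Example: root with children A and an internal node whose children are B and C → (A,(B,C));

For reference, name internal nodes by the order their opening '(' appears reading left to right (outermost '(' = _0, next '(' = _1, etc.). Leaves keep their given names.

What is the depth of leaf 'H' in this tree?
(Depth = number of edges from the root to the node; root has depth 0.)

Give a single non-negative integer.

Answer: 3

Derivation:
Newick: (J,(((K,D,M),V,X),((U,S,F),R,H)));
Naming internals by '(' encounter order: outermost '(' = _0, next = _1, ...
Query node: H
Path from root: _0 -> _1 -> _4 -> H
Depth of H: 3 (number of edges from root)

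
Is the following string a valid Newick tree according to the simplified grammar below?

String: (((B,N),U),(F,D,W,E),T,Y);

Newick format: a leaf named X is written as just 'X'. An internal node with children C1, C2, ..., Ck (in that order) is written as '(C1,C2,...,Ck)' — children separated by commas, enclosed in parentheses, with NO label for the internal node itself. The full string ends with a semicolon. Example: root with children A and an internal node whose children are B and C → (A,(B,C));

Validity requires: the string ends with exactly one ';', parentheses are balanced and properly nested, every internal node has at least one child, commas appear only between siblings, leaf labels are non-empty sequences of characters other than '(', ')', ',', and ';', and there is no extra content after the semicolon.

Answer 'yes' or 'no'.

Answer: yes

Derivation:
Input: (((B,N),U),(F,D,W,E),T,Y);
Paren balance: 4 '(' vs 4 ')' OK
Ends with single ';': True
Full parse: OK
Valid: True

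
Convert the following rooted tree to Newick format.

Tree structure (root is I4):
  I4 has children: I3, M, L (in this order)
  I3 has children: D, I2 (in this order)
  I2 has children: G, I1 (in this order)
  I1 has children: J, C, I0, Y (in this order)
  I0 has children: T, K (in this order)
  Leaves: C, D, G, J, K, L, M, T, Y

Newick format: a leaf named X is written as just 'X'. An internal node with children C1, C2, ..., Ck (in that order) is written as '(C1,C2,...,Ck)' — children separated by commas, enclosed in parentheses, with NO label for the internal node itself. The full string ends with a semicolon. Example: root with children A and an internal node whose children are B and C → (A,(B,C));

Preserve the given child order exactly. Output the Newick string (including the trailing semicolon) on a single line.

Answer: ((D,(G,(J,C,(T,K),Y))),M,L);

Derivation:
internal I4 with children ['I3', 'M', 'L']
  internal I3 with children ['D', 'I2']
    leaf 'D' → 'D'
    internal I2 with children ['G', 'I1']
      leaf 'G' → 'G'
      internal I1 with children ['J', 'C', 'I0', 'Y']
        leaf 'J' → 'J'
        leaf 'C' → 'C'
        internal I0 with children ['T', 'K']
          leaf 'T' → 'T'
          leaf 'K' → 'K'
        → '(T,K)'
        leaf 'Y' → 'Y'
      → '(J,C,(T,K),Y)'
    → '(G,(J,C,(T,K),Y))'
  → '(D,(G,(J,C,(T,K),Y)))'
  leaf 'M' → 'M'
  leaf 'L' → 'L'
→ '((D,(G,(J,C,(T,K),Y))),M,L)'
Final: ((D,(G,(J,C,(T,K),Y))),M,L);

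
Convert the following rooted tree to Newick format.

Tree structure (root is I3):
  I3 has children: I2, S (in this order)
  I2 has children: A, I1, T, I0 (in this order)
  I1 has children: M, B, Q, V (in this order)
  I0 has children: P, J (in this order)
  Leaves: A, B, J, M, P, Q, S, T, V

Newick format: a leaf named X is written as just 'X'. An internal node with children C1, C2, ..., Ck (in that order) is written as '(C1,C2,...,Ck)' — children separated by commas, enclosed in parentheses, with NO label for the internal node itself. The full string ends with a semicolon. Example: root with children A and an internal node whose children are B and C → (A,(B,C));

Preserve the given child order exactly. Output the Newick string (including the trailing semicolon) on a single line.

Answer: ((A,(M,B,Q,V),T,(P,J)),S);

Derivation:
internal I3 with children ['I2', 'S']
  internal I2 with children ['A', 'I1', 'T', 'I0']
    leaf 'A' → 'A'
    internal I1 with children ['M', 'B', 'Q', 'V']
      leaf 'M' → 'M'
      leaf 'B' → 'B'
      leaf 'Q' → 'Q'
      leaf 'V' → 'V'
    → '(M,B,Q,V)'
    leaf 'T' → 'T'
    internal I0 with children ['P', 'J']
      leaf 'P' → 'P'
      leaf 'J' → 'J'
    → '(P,J)'
  → '(A,(M,B,Q,V),T,(P,J))'
  leaf 'S' → 'S'
→ '((A,(M,B,Q,V),T,(P,J)),S)'
Final: ((A,(M,B,Q,V),T,(P,J)),S);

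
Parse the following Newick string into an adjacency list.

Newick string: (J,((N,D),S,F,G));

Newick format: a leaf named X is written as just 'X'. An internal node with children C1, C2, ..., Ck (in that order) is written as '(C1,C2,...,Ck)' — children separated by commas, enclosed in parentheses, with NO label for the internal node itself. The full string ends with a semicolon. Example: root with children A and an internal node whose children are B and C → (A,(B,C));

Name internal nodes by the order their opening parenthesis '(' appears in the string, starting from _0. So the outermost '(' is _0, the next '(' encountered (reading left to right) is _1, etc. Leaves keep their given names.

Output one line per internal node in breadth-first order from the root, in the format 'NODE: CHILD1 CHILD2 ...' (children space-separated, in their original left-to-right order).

Input: (J,((N,D),S,F,G));
Scanning left-to-right, naming '(' by encounter order:
  pos 0: '(' -> open internal node _0 (depth 1)
  pos 3: '(' -> open internal node _1 (depth 2)
  pos 4: '(' -> open internal node _2 (depth 3)
  pos 8: ')' -> close internal node _2 (now at depth 2)
  pos 15: ')' -> close internal node _1 (now at depth 1)
  pos 16: ')' -> close internal node _0 (now at depth 0)
Total internal nodes: 3
BFS adjacency from root:
  _0: J _1
  _1: _2 S F G
  _2: N D

Answer: _0: J _1
_1: _2 S F G
_2: N D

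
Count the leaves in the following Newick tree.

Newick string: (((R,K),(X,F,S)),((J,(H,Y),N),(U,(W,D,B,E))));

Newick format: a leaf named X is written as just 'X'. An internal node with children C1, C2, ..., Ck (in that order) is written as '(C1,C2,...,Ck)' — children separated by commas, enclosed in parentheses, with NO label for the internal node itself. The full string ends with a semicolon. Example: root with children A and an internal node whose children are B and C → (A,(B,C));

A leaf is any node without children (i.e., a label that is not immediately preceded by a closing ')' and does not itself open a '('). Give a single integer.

Newick: (((R,K),(X,F,S)),((J,(H,Y),N),(U,(W,D,B,E))));
Scan left-to-right; a leaf is any maximal label run not followed by '(':
  pos 3: leaf 'R' → count = 1
  pos 5: leaf 'K' → count = 2
  pos 9: leaf 'X' → count = 3
  pos 11: leaf 'F' → count = 4
  pos 13: leaf 'S' → count = 5
  pos 19: leaf 'J' → count = 6
  pos 22: leaf 'H' → count = 7
  pos 24: leaf 'Y' → count = 8
  pos 27: leaf 'N' → count = 9
  pos 31: leaf 'U' → count = 10
  pos 34: leaf 'W' → count = 11
  pos 36: leaf 'D' → count = 12
  pos 38: leaf 'B' → count = 13
  pos 40: leaf 'E' → count = 14
Total leaves: 14

Answer: 14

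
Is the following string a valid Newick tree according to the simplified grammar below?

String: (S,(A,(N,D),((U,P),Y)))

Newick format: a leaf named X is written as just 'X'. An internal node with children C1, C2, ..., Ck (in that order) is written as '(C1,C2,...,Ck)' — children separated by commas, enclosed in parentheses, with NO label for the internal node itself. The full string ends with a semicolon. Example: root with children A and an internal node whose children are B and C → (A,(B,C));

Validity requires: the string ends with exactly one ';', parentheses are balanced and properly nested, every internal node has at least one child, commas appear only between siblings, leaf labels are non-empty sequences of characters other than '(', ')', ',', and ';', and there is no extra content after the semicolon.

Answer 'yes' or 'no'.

Input: (S,(A,(N,D),((U,P),Y)))
Paren balance: 5 '(' vs 5 ')' OK
Ends with single ';': False
Full parse: FAILS (must end with ;)
Valid: False

Answer: no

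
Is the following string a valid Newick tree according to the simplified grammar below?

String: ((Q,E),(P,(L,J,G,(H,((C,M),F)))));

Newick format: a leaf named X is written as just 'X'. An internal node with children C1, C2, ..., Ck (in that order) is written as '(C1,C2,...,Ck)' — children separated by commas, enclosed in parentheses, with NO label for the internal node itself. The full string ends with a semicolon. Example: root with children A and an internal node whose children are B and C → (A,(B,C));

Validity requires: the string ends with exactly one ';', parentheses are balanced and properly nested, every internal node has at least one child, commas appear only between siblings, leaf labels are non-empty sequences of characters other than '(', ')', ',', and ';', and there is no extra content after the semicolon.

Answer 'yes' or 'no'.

Input: ((Q,E),(P,(L,J,G,(H,((C,M),F)))));
Paren balance: 7 '(' vs 7 ')' OK
Ends with single ';': True
Full parse: OK
Valid: True

Answer: yes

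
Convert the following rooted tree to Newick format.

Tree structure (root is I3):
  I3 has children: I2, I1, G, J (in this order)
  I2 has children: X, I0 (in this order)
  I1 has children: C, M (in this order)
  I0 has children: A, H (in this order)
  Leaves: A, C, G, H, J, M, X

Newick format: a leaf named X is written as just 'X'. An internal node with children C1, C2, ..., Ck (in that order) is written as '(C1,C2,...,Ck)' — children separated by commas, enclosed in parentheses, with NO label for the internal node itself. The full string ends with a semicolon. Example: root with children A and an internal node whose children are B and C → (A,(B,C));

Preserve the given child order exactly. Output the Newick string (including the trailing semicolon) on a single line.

Answer: ((X,(A,H)),(C,M),G,J);

Derivation:
internal I3 with children ['I2', 'I1', 'G', 'J']
  internal I2 with children ['X', 'I0']
    leaf 'X' → 'X'
    internal I0 with children ['A', 'H']
      leaf 'A' → 'A'
      leaf 'H' → 'H'
    → '(A,H)'
  → '(X,(A,H))'
  internal I1 with children ['C', 'M']
    leaf 'C' → 'C'
    leaf 'M' → 'M'
  → '(C,M)'
  leaf 'G' → 'G'
  leaf 'J' → 'J'
→ '((X,(A,H)),(C,M),G,J)'
Final: ((X,(A,H)),(C,M),G,J);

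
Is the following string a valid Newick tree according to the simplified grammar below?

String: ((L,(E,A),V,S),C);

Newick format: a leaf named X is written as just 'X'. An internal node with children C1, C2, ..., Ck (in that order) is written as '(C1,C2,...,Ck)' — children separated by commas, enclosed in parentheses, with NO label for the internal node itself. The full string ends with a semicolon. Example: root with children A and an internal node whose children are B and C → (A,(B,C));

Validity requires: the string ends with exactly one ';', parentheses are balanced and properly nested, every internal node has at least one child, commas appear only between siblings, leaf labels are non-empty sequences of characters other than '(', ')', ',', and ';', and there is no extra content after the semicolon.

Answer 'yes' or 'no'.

Answer: yes

Derivation:
Input: ((L,(E,A),V,S),C);
Paren balance: 3 '(' vs 3 ')' OK
Ends with single ';': True
Full parse: OK
Valid: True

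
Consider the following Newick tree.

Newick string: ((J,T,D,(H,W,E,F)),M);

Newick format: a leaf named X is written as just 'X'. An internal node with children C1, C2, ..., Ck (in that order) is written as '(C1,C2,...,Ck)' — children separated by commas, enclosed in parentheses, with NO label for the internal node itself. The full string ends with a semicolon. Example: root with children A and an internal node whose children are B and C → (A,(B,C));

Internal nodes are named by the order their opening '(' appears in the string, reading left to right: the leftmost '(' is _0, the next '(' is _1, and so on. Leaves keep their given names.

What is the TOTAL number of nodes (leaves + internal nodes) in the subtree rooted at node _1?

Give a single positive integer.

Answer: 9

Derivation:
Newick: ((J,T,D,(H,W,E,F)),M);
Locate _1: it is the '(' at position 1 (the 2nd '(' reading left to right).
Query: subtree rooted at _1
_1: subtree_size = 1 + 8
  J: subtree_size = 1 + 0
  T: subtree_size = 1 + 0
  D: subtree_size = 1 + 0
  _2: subtree_size = 1 + 4
    H: subtree_size = 1 + 0
    W: subtree_size = 1 + 0
    E: subtree_size = 1 + 0
    F: subtree_size = 1 + 0
Total subtree size of _1: 9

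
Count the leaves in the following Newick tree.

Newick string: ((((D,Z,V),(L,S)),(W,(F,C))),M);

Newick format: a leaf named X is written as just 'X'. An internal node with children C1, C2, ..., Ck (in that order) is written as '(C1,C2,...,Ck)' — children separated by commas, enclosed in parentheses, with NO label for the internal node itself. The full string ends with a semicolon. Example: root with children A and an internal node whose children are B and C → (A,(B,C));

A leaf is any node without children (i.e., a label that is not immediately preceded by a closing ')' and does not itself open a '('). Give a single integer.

Answer: 9

Derivation:
Newick: ((((D,Z,V),(L,S)),(W,(F,C))),M);
Scan left-to-right; a leaf is any maximal label run not followed by '(':
  pos 4: leaf 'D' → count = 1
  pos 6: leaf 'Z' → count = 2
  pos 8: leaf 'V' → count = 3
  pos 12: leaf 'L' → count = 4
  pos 14: leaf 'S' → count = 5
  pos 19: leaf 'W' → count = 6
  pos 22: leaf 'F' → count = 7
  pos 24: leaf 'C' → count = 8
  pos 29: leaf 'M' → count = 9
Total leaves: 9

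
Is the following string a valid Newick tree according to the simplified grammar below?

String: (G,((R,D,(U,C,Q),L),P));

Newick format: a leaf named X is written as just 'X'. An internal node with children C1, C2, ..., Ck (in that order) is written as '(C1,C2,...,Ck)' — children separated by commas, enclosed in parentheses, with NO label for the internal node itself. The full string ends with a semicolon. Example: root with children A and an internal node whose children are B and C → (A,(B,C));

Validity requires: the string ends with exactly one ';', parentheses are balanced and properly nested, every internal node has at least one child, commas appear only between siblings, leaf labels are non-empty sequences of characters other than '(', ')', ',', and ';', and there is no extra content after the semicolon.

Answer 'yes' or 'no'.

Answer: yes

Derivation:
Input: (G,((R,D,(U,C,Q),L),P));
Paren balance: 4 '(' vs 4 ')' OK
Ends with single ';': True
Full parse: OK
Valid: True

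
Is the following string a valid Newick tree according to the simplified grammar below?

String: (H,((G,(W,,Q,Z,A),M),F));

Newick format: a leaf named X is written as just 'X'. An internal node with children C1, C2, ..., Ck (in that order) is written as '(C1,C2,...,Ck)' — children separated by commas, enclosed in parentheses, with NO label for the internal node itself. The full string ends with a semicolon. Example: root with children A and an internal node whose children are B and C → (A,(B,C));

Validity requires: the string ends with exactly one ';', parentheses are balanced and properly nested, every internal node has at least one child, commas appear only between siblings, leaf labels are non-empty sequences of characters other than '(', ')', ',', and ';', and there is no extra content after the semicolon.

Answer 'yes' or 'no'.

Input: (H,((G,(W,,Q,Z,A),M),F));
Paren balance: 4 '(' vs 4 ')' OK
Ends with single ';': True
Full parse: FAILS (empty leaf label at pos 10)
Valid: False

Answer: no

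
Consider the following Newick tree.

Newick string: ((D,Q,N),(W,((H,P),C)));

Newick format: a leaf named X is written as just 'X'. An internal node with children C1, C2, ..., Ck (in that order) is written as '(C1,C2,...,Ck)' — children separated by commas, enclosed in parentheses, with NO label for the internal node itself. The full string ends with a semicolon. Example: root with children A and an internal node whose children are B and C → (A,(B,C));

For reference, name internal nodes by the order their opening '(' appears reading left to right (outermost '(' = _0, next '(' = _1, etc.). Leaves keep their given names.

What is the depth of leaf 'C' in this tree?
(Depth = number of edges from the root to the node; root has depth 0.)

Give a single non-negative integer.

Newick: ((D,Q,N),(W,((H,P),C)));
Naming internals by '(' encounter order: outermost '(' = _0, next = _1, ...
Query node: C
Path from root: _0 -> _2 -> _3 -> C
Depth of C: 3 (number of edges from root)

Answer: 3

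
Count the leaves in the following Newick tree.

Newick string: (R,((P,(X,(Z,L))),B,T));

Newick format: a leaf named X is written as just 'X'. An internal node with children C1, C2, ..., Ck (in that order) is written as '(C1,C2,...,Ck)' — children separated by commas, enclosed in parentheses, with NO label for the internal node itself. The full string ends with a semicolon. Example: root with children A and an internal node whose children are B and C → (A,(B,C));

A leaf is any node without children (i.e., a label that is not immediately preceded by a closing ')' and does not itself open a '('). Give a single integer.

Newick: (R,((P,(X,(Z,L))),B,T));
Scan left-to-right; a leaf is any maximal label run not followed by '(':
  pos 1: leaf 'R' → count = 1
  pos 5: leaf 'P' → count = 2
  pos 8: leaf 'X' → count = 3
  pos 11: leaf 'Z' → count = 4
  pos 13: leaf 'L' → count = 5
  pos 18: leaf 'B' → count = 6
  pos 20: leaf 'T' → count = 7
Total leaves: 7

Answer: 7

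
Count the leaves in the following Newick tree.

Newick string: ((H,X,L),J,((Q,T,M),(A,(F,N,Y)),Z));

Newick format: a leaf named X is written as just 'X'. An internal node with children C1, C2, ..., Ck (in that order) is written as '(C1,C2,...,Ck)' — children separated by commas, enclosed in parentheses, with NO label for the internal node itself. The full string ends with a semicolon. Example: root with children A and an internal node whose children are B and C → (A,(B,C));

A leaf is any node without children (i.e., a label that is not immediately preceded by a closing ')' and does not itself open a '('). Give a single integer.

Newick: ((H,X,L),J,((Q,T,M),(A,(F,N,Y)),Z));
Scan left-to-right; a leaf is any maximal label run not followed by '(':
  pos 2: leaf 'H' → count = 1
  pos 4: leaf 'X' → count = 2
  pos 6: leaf 'L' → count = 3
  pos 9: leaf 'J' → count = 4
  pos 13: leaf 'Q' → count = 5
  pos 15: leaf 'T' → count = 6
  pos 17: leaf 'M' → count = 7
  pos 21: leaf 'A' → count = 8
  pos 24: leaf 'F' → count = 9
  pos 26: leaf 'N' → count = 10
  pos 28: leaf 'Y' → count = 11
  pos 32: leaf 'Z' → count = 12
Total leaves: 12

Answer: 12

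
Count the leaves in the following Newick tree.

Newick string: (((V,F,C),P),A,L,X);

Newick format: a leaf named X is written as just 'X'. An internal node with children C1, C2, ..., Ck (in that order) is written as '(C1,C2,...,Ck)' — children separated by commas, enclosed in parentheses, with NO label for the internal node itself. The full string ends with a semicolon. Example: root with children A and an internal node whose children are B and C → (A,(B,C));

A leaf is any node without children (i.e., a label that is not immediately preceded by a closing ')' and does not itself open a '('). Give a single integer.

Answer: 7

Derivation:
Newick: (((V,F,C),P),A,L,X);
Scan left-to-right; a leaf is any maximal label run not followed by '(':
  pos 3: leaf 'V' → count = 1
  pos 5: leaf 'F' → count = 2
  pos 7: leaf 'C' → count = 3
  pos 10: leaf 'P' → count = 4
  pos 13: leaf 'A' → count = 5
  pos 15: leaf 'L' → count = 6
  pos 17: leaf 'X' → count = 7
Total leaves: 7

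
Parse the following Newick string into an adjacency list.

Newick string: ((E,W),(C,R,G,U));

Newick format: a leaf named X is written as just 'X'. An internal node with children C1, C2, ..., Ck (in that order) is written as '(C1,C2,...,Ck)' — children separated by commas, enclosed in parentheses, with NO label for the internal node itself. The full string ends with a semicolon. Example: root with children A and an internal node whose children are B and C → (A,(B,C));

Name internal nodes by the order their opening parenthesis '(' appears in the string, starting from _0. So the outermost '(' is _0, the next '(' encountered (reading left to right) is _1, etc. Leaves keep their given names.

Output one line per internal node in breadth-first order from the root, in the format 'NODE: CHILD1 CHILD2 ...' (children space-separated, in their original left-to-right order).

Input: ((E,W),(C,R,G,U));
Scanning left-to-right, naming '(' by encounter order:
  pos 0: '(' -> open internal node _0 (depth 1)
  pos 1: '(' -> open internal node _1 (depth 2)
  pos 5: ')' -> close internal node _1 (now at depth 1)
  pos 7: '(' -> open internal node _2 (depth 2)
  pos 15: ')' -> close internal node _2 (now at depth 1)
  pos 16: ')' -> close internal node _0 (now at depth 0)
Total internal nodes: 3
BFS adjacency from root:
  _0: _1 _2
  _1: E W
  _2: C R G U

Answer: _0: _1 _2
_1: E W
_2: C R G U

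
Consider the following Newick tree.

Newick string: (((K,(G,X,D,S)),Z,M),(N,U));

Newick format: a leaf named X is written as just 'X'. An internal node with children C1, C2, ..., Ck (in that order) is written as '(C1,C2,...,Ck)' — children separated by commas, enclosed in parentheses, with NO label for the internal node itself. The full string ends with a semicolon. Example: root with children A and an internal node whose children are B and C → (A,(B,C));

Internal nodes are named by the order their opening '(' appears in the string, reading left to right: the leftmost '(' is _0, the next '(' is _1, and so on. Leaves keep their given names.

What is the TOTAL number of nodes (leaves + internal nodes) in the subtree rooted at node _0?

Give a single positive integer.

Newick: (((K,(G,X,D,S)),Z,M),(N,U));
Locate _0: it is the '(' at position 0 (the 1st '(' reading left to right).
Query: subtree rooted at _0
_0: subtree_size = 1 + 13
  _1: subtree_size = 1 + 9
    _2: subtree_size = 1 + 6
      K: subtree_size = 1 + 0
      _3: subtree_size = 1 + 4
        G: subtree_size = 1 + 0
        X: subtree_size = 1 + 0
        D: subtree_size = 1 + 0
        S: subtree_size = 1 + 0
    Z: subtree_size = 1 + 0
    M: subtree_size = 1 + 0
  _4: subtree_size = 1 + 2
    N: subtree_size = 1 + 0
    U: subtree_size = 1 + 0
Total subtree size of _0: 14

Answer: 14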